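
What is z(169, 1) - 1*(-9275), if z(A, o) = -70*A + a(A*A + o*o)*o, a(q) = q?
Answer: 26007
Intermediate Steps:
z(A, o) = -70*A + o*(A² + o²) (z(A, o) = -70*A + (A*A + o*o)*o = -70*A + (A² + o²)*o = -70*A + o*(A² + o²))
z(169, 1) - 1*(-9275) = (-70*169 + 1*(169² + 1²)) - 1*(-9275) = (-11830 + 1*(28561 + 1)) + 9275 = (-11830 + 1*28562) + 9275 = (-11830 + 28562) + 9275 = 16732 + 9275 = 26007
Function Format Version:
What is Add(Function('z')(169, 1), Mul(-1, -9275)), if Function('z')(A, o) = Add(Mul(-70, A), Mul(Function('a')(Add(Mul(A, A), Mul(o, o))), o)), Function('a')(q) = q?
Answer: 26007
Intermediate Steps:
Function('z')(A, o) = Add(Mul(-70, A), Mul(o, Add(Pow(A, 2), Pow(o, 2)))) (Function('z')(A, o) = Add(Mul(-70, A), Mul(Add(Mul(A, A), Mul(o, o)), o)) = Add(Mul(-70, A), Mul(Add(Pow(A, 2), Pow(o, 2)), o)) = Add(Mul(-70, A), Mul(o, Add(Pow(A, 2), Pow(o, 2)))))
Add(Function('z')(169, 1), Mul(-1, -9275)) = Add(Add(Mul(-70, 169), Mul(1, Add(Pow(169, 2), Pow(1, 2)))), Mul(-1, -9275)) = Add(Add(-11830, Mul(1, Add(28561, 1))), 9275) = Add(Add(-11830, Mul(1, 28562)), 9275) = Add(Add(-11830, 28562), 9275) = Add(16732, 9275) = 26007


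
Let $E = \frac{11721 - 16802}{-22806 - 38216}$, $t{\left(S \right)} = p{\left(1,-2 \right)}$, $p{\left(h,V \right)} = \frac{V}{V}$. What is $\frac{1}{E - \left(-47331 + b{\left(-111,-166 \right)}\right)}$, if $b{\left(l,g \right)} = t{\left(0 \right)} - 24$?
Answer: $\frac{61022}{2889640869} \approx 2.1118 \cdot 10^{-5}$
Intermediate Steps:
$p{\left(h,V \right)} = 1$
$t{\left(S \right)} = 1$
$b{\left(l,g \right)} = -23$ ($b{\left(l,g \right)} = 1 - 24 = -23$)
$E = \frac{5081}{61022}$ ($E = - \frac{5081}{-61022} = \left(-5081\right) \left(- \frac{1}{61022}\right) = \frac{5081}{61022} \approx 0.083265$)
$\frac{1}{E - \left(-47331 + b{\left(-111,-166 \right)}\right)} = \frac{1}{\frac{5081}{61022} + \left(47331 - -23\right)} = \frac{1}{\frac{5081}{61022} + \left(47331 + 23\right)} = \frac{1}{\frac{5081}{61022} + 47354} = \frac{1}{\frac{2889640869}{61022}} = \frac{61022}{2889640869}$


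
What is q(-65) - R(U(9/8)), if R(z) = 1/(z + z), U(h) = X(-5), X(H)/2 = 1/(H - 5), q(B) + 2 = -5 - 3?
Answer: -15/2 ≈ -7.5000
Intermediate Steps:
q(B) = -10 (q(B) = -2 + (-5 - 3) = -2 - 8 = -10)
X(H) = 2/(-5 + H) (X(H) = 2/(H - 5) = 2/(-5 + H))
U(h) = -⅕ (U(h) = 2/(-5 - 5) = 2/(-10) = 2*(-⅒) = -⅕)
R(z) = 1/(2*z)
q(-65) - R(U(9/8)) = -10 - 1/(2*(-⅕)) = -10 - (-5)/2 = -10 - 1*(-5/2) = -10 + 5/2 = -15/2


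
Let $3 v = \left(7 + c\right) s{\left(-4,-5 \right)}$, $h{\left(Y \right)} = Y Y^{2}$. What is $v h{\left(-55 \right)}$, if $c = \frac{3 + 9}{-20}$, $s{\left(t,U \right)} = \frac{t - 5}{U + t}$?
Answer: $- \frac{1064800}{3} \approx -3.5493 \cdot 10^{5}$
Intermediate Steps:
$s{\left(t,U \right)} = \frac{-5 + t}{U + t}$
$h{\left(Y \right)} = Y^{3}$
$c = - \frac{3}{5}$ ($c = 12 \left(- \frac{1}{20}\right) = - \frac{3}{5} \approx -0.6$)
$v = \frac{32}{15}$ ($v = \frac{\left(7 - \frac{3}{5}\right) \frac{-5 - 4}{-5 - 4}}{3} = \frac{\frac{32}{5} \frac{1}{-9} \left(-9\right)}{3} = \frac{\frac{32}{5} \left(\left(- \frac{1}{9}\right) \left(-9\right)\right)}{3} = \frac{\frac{32}{5} \cdot 1}{3} = \frac{1}{3} \cdot \frac{32}{5} = \frac{32}{15} \approx 2.1333$)
$v h{\left(-55 \right)} = \frac{32 \left(-55\right)^{3}}{15} = \frac{32}{15} \left(-166375\right) = - \frac{1064800}{3}$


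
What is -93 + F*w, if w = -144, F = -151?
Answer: 21651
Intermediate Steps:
-93 + F*w = -93 - 151*(-144) = -93 + 21744 = 21651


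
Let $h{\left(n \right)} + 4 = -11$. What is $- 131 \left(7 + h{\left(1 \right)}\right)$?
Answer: $1048$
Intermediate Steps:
$h{\left(n \right)} = -15$ ($h{\left(n \right)} = -4 - 11 = -15$)
$- 131 \left(7 + h{\left(1 \right)}\right) = - 131 \left(7 - 15\right) = \left(-131\right) \left(-8\right) = 1048$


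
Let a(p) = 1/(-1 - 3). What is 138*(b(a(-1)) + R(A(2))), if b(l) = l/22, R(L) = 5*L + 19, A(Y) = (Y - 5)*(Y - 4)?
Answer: 297459/44 ≈ 6760.4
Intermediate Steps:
a(p) = -¼ (a(p) = 1/(-4) = -¼)
A(Y) = (-5 + Y)*(-4 + Y)
R(L) = 19 + 5*L
b(l) = l/22 (b(l) = l*(1/22) = l/22)
138*(b(a(-1)) + R(A(2))) = 138*((1/22)*(-¼) + (19 + 5*(20 + 2² - 9*2))) = 138*(-1/88 + (19 + 5*(20 + 4 - 18))) = 138*(-1/88 + (19 + 5*6)) = 138*(-1/88 + (19 + 30)) = 138*(-1/88 + 49) = 138*(4311/88) = 297459/44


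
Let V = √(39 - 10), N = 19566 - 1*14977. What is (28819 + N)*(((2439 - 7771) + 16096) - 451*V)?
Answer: 359603712 - 15067008*√29 ≈ 2.7847e+8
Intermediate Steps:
N = 4589 (N = 19566 - 14977 = 4589)
V = √29 ≈ 5.3852
(28819 + N)*(((2439 - 7771) + 16096) - 451*V) = (28819 + 4589)*(((2439 - 7771) + 16096) - 451*√29) = 33408*((-5332 + 16096) - 451*√29) = 33408*(10764 - 451*√29) = 359603712 - 15067008*√29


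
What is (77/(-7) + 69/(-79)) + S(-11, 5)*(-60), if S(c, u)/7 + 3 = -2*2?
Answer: 231322/79 ≈ 2928.1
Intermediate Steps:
S(c, u) = -49 (S(c, u) = -21 + 7*(-2*2) = -21 + 7*(-4) = -21 - 28 = -49)
(77/(-7) + 69/(-79)) + S(-11, 5)*(-60) = (77/(-7) + 69/(-79)) - 49*(-60) = (77*(-⅐) + 69*(-1/79)) + 2940 = (-11 - 69/79) + 2940 = -938/79 + 2940 = 231322/79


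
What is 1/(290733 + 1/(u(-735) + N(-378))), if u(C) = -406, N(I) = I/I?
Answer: 405/117746864 ≈ 3.4396e-6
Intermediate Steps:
N(I) = 1
1/(290733 + 1/(u(-735) + N(-378))) = 1/(290733 + 1/(-406 + 1)) = 1/(290733 + 1/(-405)) = 1/(290733 - 1/405) = 1/(117746864/405) = 405/117746864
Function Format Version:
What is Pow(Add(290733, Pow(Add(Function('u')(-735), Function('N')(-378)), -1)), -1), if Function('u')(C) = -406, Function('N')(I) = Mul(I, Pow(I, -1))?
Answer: Rational(405, 117746864) ≈ 3.4396e-6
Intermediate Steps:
Function('N')(I) = 1
Pow(Add(290733, Pow(Add(Function('u')(-735), Function('N')(-378)), -1)), -1) = Pow(Add(290733, Pow(Add(-406, 1), -1)), -1) = Pow(Add(290733, Pow(-405, -1)), -1) = Pow(Add(290733, Rational(-1, 405)), -1) = Pow(Rational(117746864, 405), -1) = Rational(405, 117746864)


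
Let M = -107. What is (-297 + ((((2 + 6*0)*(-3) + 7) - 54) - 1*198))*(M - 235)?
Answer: 187416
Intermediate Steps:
(-297 + ((((2 + 6*0)*(-3) + 7) - 54) - 1*198))*(M - 235) = (-297 + ((((2 + 6*0)*(-3) + 7) - 54) - 1*198))*(-107 - 235) = (-297 + ((((2 + 0)*(-3) + 7) - 54) - 198))*(-342) = (-297 + (((2*(-3) + 7) - 54) - 198))*(-342) = (-297 + (((-6 + 7) - 54) - 198))*(-342) = (-297 + ((1 - 54) - 198))*(-342) = (-297 + (-53 - 198))*(-342) = (-297 - 251)*(-342) = -548*(-342) = 187416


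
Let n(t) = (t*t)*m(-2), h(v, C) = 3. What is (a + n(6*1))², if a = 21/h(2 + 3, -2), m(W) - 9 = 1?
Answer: 134689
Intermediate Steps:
m(W) = 10 (m(W) = 9 + 1 = 10)
n(t) = 10*t² (n(t) = (t*t)*10 = t²*10 = 10*t²)
a = 7 (a = 21/3 = 21*(⅓) = 7)
(a + n(6*1))² = (7 + 10*(6*1)²)² = (7 + 10*6²)² = (7 + 10*36)² = (7 + 360)² = 367² = 134689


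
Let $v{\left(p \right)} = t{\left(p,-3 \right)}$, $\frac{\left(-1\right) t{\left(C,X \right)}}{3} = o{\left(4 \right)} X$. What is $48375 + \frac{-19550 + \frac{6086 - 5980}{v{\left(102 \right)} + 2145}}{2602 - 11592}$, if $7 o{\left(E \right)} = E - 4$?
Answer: $\frac{466441832947}{9641775} \approx 48377.0$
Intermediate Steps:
$o{\left(E \right)} = - \frac{4}{7} + \frac{E}{7}$ ($o{\left(E \right)} = \frac{E - 4}{7} = \frac{-4 + E}{7} = - \frac{4}{7} + \frac{E}{7}$)
$t{\left(C,X \right)} = 0$ ($t{\left(C,X \right)} = - 3 \left(- \frac{4}{7} + \frac{1}{7} \cdot 4\right) X = - 3 \left(- \frac{4}{7} + \frac{4}{7}\right) X = - 3 \cdot 0 X = \left(-3\right) 0 = 0$)
$v{\left(p \right)} = 0$
$48375 + \frac{-19550 + \frac{6086 - 5980}{v{\left(102 \right)} + 2145}}{2602 - 11592} = 48375 + \frac{-19550 + \frac{6086 - 5980}{0 + 2145}}{2602 - 11592} = 48375 + \frac{-19550 + \frac{106}{2145}}{-8990} = 48375 + \left(-19550 + 106 \cdot \frac{1}{2145}\right) \left(- \frac{1}{8990}\right) = 48375 + \left(-19550 + \frac{106}{2145}\right) \left(- \frac{1}{8990}\right) = 48375 - - \frac{20967322}{9641775} = 48375 + \frac{20967322}{9641775} = \frac{466441832947}{9641775}$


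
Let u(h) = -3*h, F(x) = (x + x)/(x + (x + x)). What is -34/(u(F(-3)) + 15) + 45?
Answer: 551/13 ≈ 42.385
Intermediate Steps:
F(x) = 2/3 (F(x) = (2*x)/(x + 2*x) = (2*x)/((3*x)) = (2*x)*(1/(3*x)) = 2/3)
-34/(u(F(-3)) + 15) + 45 = -34/(-3*2/3 + 15) + 45 = -34/(-2 + 15) + 45 = -34/13 + 45 = 551/13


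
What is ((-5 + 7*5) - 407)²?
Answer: 142129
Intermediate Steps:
((-5 + 7*5) - 407)² = ((-5 + 35) - 407)² = (30 - 407)² = (-377)² = 142129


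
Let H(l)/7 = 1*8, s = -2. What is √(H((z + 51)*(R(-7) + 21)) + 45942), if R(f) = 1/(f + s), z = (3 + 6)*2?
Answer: √45998 ≈ 214.47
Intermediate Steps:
z = 18 (z = 9*2 = 18)
R(f) = 1/(-2 + f) (R(f) = 1/(f - 2) = 1/(-2 + f))
H(l) = 56 (H(l) = 7*(1*8) = 7*8 = 56)
√(H((z + 51)*(R(-7) + 21)) + 45942) = √(56 + 45942) = √45998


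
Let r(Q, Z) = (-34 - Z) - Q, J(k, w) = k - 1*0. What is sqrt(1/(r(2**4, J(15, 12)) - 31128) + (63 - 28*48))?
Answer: I*sqrt(1246417193162)/31193 ≈ 35.791*I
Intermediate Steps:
J(k, w) = k (J(k, w) = k + 0 = k)
r(Q, Z) = -34 - Q - Z
sqrt(1/(r(2**4, J(15, 12)) - 31128) + (63 - 28*48)) = sqrt(1/((-34 - 1*2**4 - 1*15) - 31128) + (63 - 28*48)) = sqrt(1/((-34 - 1*16 - 15) - 31128) + (63 - 1344)) = sqrt(1/((-34 - 16 - 15) - 31128) - 1281) = sqrt(1/(-65 - 31128) - 1281) = sqrt(1/(-31193) - 1281) = sqrt(-1/31193 - 1281) = sqrt(-39958234/31193) = I*sqrt(1246417193162)/31193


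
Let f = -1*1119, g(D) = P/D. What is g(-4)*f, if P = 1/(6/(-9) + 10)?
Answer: 3357/112 ≈ 29.973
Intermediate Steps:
P = 3/28 (P = 1/(6*(-⅑) + 10) = 1/(-⅔ + 10) = 1/(28/3) = 3/28 ≈ 0.10714)
g(D) = 3/(28*D)
f = -1119
g(-4)*f = ((3/28)/(-4))*(-1119) = ((3/28)*(-¼))*(-1119) = -3/112*(-1119) = 3357/112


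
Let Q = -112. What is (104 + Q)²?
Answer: 64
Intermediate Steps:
(104 + Q)² = (104 - 112)² = (-8)² = 64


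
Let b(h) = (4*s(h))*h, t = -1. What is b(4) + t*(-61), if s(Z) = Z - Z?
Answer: 61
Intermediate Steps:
s(Z) = 0
b(h) = 0 (b(h) = (4*0)*h = 0*h = 0)
b(4) + t*(-61) = 0 - 1*(-61) = 0 + 61 = 61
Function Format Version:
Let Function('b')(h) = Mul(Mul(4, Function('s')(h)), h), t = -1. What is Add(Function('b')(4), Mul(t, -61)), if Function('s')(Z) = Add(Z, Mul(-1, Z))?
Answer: 61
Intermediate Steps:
Function('s')(Z) = 0
Function('b')(h) = 0 (Function('b')(h) = Mul(Mul(4, 0), h) = Mul(0, h) = 0)
Add(Function('b')(4), Mul(t, -61)) = Add(0, Mul(-1, -61)) = Add(0, 61) = 61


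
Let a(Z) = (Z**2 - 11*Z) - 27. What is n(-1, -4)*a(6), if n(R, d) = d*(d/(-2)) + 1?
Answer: 399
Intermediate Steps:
n(R, d) = 1 - d**2/2 (n(R, d) = d*(d*(-1/2)) + 1 = d*(-d/2) + 1 = -d**2/2 + 1 = 1 - d**2/2)
a(Z) = -27 + Z**2 - 11*Z
n(-1, -4)*a(6) = (1 - 1/2*(-4)**2)*(-27 + 6**2 - 11*6) = (1 - 1/2*16)*(-27 + 36 - 66) = (1 - 8)*(-57) = -7*(-57) = 399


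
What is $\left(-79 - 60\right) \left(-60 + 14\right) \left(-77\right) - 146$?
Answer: $-492484$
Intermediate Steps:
$\left(-79 - 60\right) \left(-60 + 14\right) \left(-77\right) - 146 = \left(-139\right) \left(-46\right) \left(-77\right) - 146 = 6394 \left(-77\right) - 146 = -492338 - 146 = -492484$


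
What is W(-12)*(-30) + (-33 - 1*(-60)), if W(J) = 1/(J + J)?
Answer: 113/4 ≈ 28.250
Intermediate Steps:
W(J) = 1/(2*J)
W(-12)*(-30) + (-33 - 1*(-60)) = ((½)/(-12))*(-30) + (-33 - 1*(-60)) = ((½)*(-1/12))*(-30) + (-33 + 60) = -1/24*(-30) + 27 = 5/4 + 27 = 113/4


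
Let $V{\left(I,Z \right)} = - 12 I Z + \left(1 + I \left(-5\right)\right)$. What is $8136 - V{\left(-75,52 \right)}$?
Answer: $-39040$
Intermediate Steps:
$V{\left(I,Z \right)} = 1 - 5 I - 12 I Z$ ($V{\left(I,Z \right)} = - 12 I Z - \left(-1 + 5 I\right) = 1 - 5 I - 12 I Z$)
$8136 - V{\left(-75,52 \right)} = 8136 - \left(1 - -375 - \left(-900\right) 52\right) = 8136 - \left(1 + 375 + 46800\right) = 8136 - 47176 = -39040$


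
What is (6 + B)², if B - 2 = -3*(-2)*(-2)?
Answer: 16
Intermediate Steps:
B = -10 (B = 2 - 3*(-2)*(-2) = 2 + 6*(-2) = 2 - 12 = -10)
(6 + B)² = (6 - 10)² = (-4)² = 16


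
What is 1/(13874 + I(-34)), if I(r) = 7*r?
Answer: 1/13636 ≈ 7.3335e-5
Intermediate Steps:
1/(13874 + I(-34)) = 1/(13874 + 7*(-34)) = 1/(13874 - 238) = 1/13636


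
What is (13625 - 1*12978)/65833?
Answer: 647/65833 ≈ 0.0098279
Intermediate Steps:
(13625 - 1*12978)/65833 = (13625 - 12978)*(1/65833) = 647*(1/65833) = 647/65833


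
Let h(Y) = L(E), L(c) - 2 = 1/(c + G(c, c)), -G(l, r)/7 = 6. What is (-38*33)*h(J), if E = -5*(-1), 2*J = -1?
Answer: -91542/37 ≈ -2474.1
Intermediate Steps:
J = -1/2 (J = (1/2)*(-1) = -1/2 ≈ -0.50000)
G(l, r) = -42 (G(l, r) = -7*6 = -42)
E = 5
L(c) = 2 + 1/(-42 + c) (L(c) = 2 + 1/(c - 42) = 2 + 1/(-42 + c))
h(Y) = 73/37 (h(Y) = (-83 + 2*5)/(-42 + 5) = (-83 + 10)/(-37) = -1/37*(-73) = 73/37)
(-38*33)*h(J) = -38*33*(73/37) = -1254*73/37 = -91542/37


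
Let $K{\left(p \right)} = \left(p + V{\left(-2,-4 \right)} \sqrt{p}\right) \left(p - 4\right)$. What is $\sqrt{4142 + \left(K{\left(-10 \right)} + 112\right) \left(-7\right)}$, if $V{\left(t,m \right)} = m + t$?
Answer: $\sqrt{2378 - 588 i \sqrt{10}} \approx 51.945 - 17.898 i$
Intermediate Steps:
$K{\left(p \right)} = \left(-4 + p\right) \left(p - 6 \sqrt{p}\right)$ ($K{\left(p \right)} = \left(p + \left(-4 - 2\right) \sqrt{p}\right) \left(p - 4\right) = \left(p - 6 \sqrt{p}\right) \left(-4 + p\right) = \left(-4 + p\right) \left(p - 6 \sqrt{p}\right)$)
$\sqrt{4142 + \left(K{\left(-10 \right)} + 112\right) \left(-7\right)} = \sqrt{4142 + \left(\left(\left(-10\right)^{2} - 6 \left(-10\right)^{\frac{3}{2}} - -40 + 24 \sqrt{-10}\right) + 112\right) \left(-7\right)} = \sqrt{4142 + \left(\left(100 - 6 \left(- 10 i \sqrt{10}\right) + 40 + 24 i \sqrt{10}\right) + 112\right) \left(-7\right)} = \sqrt{4142 + \left(\left(100 + 60 i \sqrt{10} + 40 + 24 i \sqrt{10}\right) + 112\right) \left(-7\right)} = \sqrt{4142 + \left(\left(140 + 84 i \sqrt{10}\right) + 112\right) \left(-7\right)} = \sqrt{4142 + \left(252 + 84 i \sqrt{10}\right) \left(-7\right)} = \sqrt{4142 - \left(1764 + 588 i \sqrt{10}\right)} = \sqrt{2378 - 588 i \sqrt{10}}$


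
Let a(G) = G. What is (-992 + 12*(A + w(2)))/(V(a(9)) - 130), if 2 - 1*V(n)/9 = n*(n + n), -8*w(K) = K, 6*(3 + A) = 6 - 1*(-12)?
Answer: 199/314 ≈ 0.63376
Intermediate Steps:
A = 0 (A = -3 + (6 - 1*(-12))/6 = -3 + (6 + 12)/6 = -3 + (⅙)*18 = -3 + 3 = 0)
w(K) = -K/8
V(n) = 18 - 18*n² (V(n) = 18 - 9*n*(n + n) = 18 - 9*n*2*n = 18 - 18*n²)
(-992 + 12*(A + w(2)))/(V(a(9)) - 130) = (-992 + 12*(0 - ⅛*2))/((18 - 18*9²) - 130) = (-992 + 12*(0 - ¼))/((18 - 18*81) - 130) = (-992 + 12*(-¼))/((18 - 1458) - 130) = (-992 - 3)/(-1440 - 130) = -995/(-1570) = -995*(-1/1570) = 199/314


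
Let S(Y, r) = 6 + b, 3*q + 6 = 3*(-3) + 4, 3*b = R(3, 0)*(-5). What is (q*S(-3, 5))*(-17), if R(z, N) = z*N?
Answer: 374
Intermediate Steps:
R(z, N) = N*z
b = 0 (b = ((0*3)*(-5))/3 = (0*(-5))/3 = (⅓)*0 = 0)
q = -11/3 (q = -2 + (3*(-3) + 4)/3 = -2 + (-9 + 4)/3 = -2 + (⅓)*(-5) = -2 - 5/3 = -11/3 ≈ -3.6667)
S(Y, r) = 6 (S(Y, r) = 6 + 0 = 6)
(q*S(-3, 5))*(-17) = -11/3*6*(-17) = -22*(-17) = 374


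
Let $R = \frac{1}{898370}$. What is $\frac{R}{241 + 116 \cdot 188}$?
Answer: $\frac{1}{19808160130} \approx 5.0484 \cdot 10^{-11}$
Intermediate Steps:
$R = \frac{1}{898370} \approx 1.1131 \cdot 10^{-6}$
$\frac{R}{241 + 116 \cdot 188} = \frac{1}{898370 \left(241 + 116 \cdot 188\right)} = \frac{1}{898370 \left(241 + 21808\right)} = \frac{1}{898370 \cdot 22049} = \frac{1}{898370} \cdot \frac{1}{22049} = \frac{1}{19808160130}$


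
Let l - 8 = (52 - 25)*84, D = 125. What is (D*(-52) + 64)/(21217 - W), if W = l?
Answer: -6436/18941 ≈ -0.33979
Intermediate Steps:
l = 2276 (l = 8 + (52 - 25)*84 = 8 + 27*84 = 8 + 2268 = 2276)
W = 2276
(D*(-52) + 64)/(21217 - W) = (125*(-52) + 64)/(21217 - 1*2276) = (-6500 + 64)/(21217 - 2276) = -6436/18941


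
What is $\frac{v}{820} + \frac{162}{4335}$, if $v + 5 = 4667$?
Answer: $\frac{678087}{118490} \approx 5.7227$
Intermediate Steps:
$v = 4662$ ($v = -5 + 4667 = 4662$)
$\frac{v}{820} + \frac{162}{4335} = \frac{4662}{820} + \frac{162}{4335} = 4662 \cdot \frac{1}{820} + 162 \cdot \frac{1}{4335} = \frac{2331}{410} + \frac{54}{1445} = \frac{678087}{118490}$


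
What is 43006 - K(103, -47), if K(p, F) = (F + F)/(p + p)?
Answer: 4429665/103 ≈ 43006.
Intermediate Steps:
K(p, F) = F/p (K(p, F) = (2*F)/((2*p)) = (2*F)*(1/(2*p)) = F/p)
43006 - K(103, -47) = 43006 - (-47)/103 = 43006 - 1*(-47/103) = 43006 + 47/103 = 4429665/103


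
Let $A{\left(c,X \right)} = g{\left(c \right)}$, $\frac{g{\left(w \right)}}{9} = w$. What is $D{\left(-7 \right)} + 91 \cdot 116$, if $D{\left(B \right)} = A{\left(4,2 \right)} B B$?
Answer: $12320$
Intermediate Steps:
$g{\left(w \right)} = 9 w$
$A{\left(c,X \right)} = 9 c$
$D{\left(B \right)} = 36 B^{2}$ ($D{\left(B \right)} = 9 \cdot 4 B B = 36 B B = 36 B^{2}$)
$D{\left(-7 \right)} + 91 \cdot 116 = 36 \left(-7\right)^{2} + 91 \cdot 116 = 36 \cdot 49 + 10556 = 1764 + 10556 = 12320$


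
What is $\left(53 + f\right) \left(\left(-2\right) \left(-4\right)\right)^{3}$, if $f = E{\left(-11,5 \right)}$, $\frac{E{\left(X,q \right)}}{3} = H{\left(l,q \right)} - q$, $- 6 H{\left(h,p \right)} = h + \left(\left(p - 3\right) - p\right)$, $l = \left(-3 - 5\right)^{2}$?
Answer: $3840$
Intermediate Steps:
$l = 64$ ($l = \left(-8\right)^{2} = 64$)
$H{\left(h,p \right)} = \frac{1}{2} - \frac{h}{6}$ ($H{\left(h,p \right)} = - \frac{h + \left(\left(p - 3\right) - p\right)}{6} = - \frac{h + \left(\left(-3 + p\right) - p\right)}{6} = - \frac{h - 3}{6} = - \frac{-3 + h}{6} = \frac{1}{2} - \frac{h}{6}$)
$E{\left(X,q \right)} = - \frac{61}{2} - 3 q$ ($E{\left(X,q \right)} = 3 \left(\left(\frac{1}{2} - \frac{32}{3}\right) - q\right) = 3 \left(- \frac{61}{6} - q\right) = - \frac{61}{2} - 3 q$)
$f = - \frac{91}{2}$ ($f = - \frac{61}{2} - 15 = - \frac{91}{2} \approx -45.5$)
$\left(53 + f\right) \left(\left(-2\right) \left(-4\right)\right)^{3} = \left(53 - \frac{91}{2}\right) \left(\left(-2\right) \left(-4\right)\right)^{3} = \frac{15 \cdot 8^{3}}{2} = \frac{15}{2} \cdot 512 = 3840$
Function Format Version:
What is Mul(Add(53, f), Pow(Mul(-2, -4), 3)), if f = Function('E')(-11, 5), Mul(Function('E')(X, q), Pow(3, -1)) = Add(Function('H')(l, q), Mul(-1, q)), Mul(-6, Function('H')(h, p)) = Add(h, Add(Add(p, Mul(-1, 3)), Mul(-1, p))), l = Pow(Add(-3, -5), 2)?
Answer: 3840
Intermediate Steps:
l = 64 (l = Pow(-8, 2) = 64)
Function('H')(h, p) = Add(Rational(1, 2), Mul(Rational(-1, 6), h)) (Function('H')(h, p) = Mul(Rational(-1, 6), Add(h, Add(Add(p, Mul(-1, 3)), Mul(-1, p)))) = Mul(Rational(-1, 6), Add(h, Add(Add(p, -3), Mul(-1, p)))) = Mul(Rational(-1, 6), Add(h, Add(Add(-3, p), Mul(-1, p)))) = Mul(Rational(-1, 6), Add(h, -3)) = Mul(Rational(-1, 6), Add(-3, h)) = Add(Rational(1, 2), Mul(Rational(-1, 6), h)))
Function('E')(X, q) = Add(Rational(-61, 2), Mul(-3, q)) (Function('E')(X, q) = Mul(3, Add(Add(Rational(1, 2), Mul(Rational(-1, 6), 64)), Mul(-1, q))) = Mul(3, Add(Add(Rational(1, 2), Rational(-32, 3)), Mul(-1, q))) = Mul(3, Add(Rational(-61, 6), Mul(-1, q))) = Add(Rational(-61, 2), Mul(-3, q)))
f = Rational(-91, 2) (f = Add(Rational(-61, 2), Mul(-3, 5)) = Add(Rational(-61, 2), -15) = Rational(-91, 2) ≈ -45.500)
Mul(Add(53, f), Pow(Mul(-2, -4), 3)) = Mul(Add(53, Rational(-91, 2)), Pow(Mul(-2, -4), 3)) = Mul(Rational(15, 2), Pow(8, 3)) = Mul(Rational(15, 2), 512) = 3840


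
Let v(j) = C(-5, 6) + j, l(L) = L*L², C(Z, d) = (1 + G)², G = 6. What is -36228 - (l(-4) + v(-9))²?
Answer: -36804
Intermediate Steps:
C(Z, d) = 49 (C(Z, d) = (1 + 6)² = 7² = 49)
l(L) = L³
v(j) = 49 + j
-36228 - (l(-4) + v(-9))² = -36228 - ((-4)³ + (49 - 9))² = -36228 - (-64 + 40)² = -36228 - 1*(-24)² = -36228 - 1*576 = -36228 - 576 = -36804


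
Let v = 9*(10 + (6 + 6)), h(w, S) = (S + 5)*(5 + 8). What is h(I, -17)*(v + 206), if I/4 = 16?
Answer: -63024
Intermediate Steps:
I = 64 (I = 4*16 = 64)
h(w, S) = 65 + 13*S (h(w, S) = (5 + S)*13 = 65 + 13*S)
v = 198 (v = 9*(10 + 12) = 9*22 = 198)
h(I, -17)*(v + 206) = (65 + 13*(-17))*(198 + 206) = (65 - 221)*404 = -156*404 = -63024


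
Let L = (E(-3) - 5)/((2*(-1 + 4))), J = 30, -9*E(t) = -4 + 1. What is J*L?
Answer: -70/3 ≈ -23.333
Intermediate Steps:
E(t) = ⅓ (E(t) = -(-4 + 1)/9 = -⅑*(-3) = ⅓)
L = -7/9 (L = (⅓ - 5)/((2*(-1 + 4))) = -14/(3*(2*3)) = -14/3/6 = -14/3*⅙ = -7/9 ≈ -0.77778)
J*L = 30*(-7/9) = -70/3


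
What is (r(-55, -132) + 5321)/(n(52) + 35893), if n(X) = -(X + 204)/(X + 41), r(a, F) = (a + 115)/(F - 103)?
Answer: 23256975/156876271 ≈ 0.14825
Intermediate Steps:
r(a, F) = (115 + a)/(-103 + F)
n(X) = -(204 + X)/(41 + X)
(r(-55, -132) + 5321)/(n(52) + 35893) = ((115 - 55)/(-103 - 132) + 5321)/((-204 - 1*52)/(41 + 52) + 35893) = (60/(-235) + 5321)/((-204 - 52)/93 + 35893) = (-1/235*60 + 5321)/((1/93)*(-256) + 35893) = (-12/47 + 5321)/(-256/93 + 35893) = 250075/(47*(3337793/93)) = (250075/47)*(93/3337793) = 23256975/156876271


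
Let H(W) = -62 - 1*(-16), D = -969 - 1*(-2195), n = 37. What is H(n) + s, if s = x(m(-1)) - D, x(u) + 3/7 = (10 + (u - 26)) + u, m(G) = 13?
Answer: -8837/7 ≈ -1262.4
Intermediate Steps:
x(u) = -115/7 + 2*u (x(u) = -3/7 + ((10 + (u - 26)) + u) = -3/7 + ((10 + (-26 + u)) + u) = -3/7 + ((-16 + u) + u) = -3/7 + (-16 + 2*u) = -115/7 + 2*u)
D = 1226 (D = -969 + 2195 = 1226)
H(W) = -46 (H(W) = -62 + 16 = -46)
s = -8515/7 (s = (-115/7 + 2*13) - 1*1226 = (-115/7 + 26) - 1226 = 67/7 - 1226 = -8515/7 ≈ -1216.4)
H(n) + s = -46 - 8515/7 = -8837/7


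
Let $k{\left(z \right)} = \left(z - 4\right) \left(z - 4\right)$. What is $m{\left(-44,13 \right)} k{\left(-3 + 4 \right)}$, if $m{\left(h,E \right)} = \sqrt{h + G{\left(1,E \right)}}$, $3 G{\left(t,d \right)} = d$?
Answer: $3 i \sqrt{357} \approx 56.683 i$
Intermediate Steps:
$G{\left(t,d \right)} = \frac{d}{3}$
$k{\left(z \right)} = \left(-4 + z\right)^{2}$ ($k{\left(z \right)} = \left(-4 + z\right) \left(-4 + z\right) = \left(-4 + z\right)^{2}$)
$m{\left(h,E \right)} = \sqrt{h + \frac{E}{3}}$
$m{\left(-44,13 \right)} k{\left(-3 + 4 \right)} = \frac{\sqrt{3 \cdot 13 + 9 \left(-44\right)}}{3} \left(-4 + \left(-3 + 4\right)\right)^{2} = \frac{\sqrt{39 - 396}}{3} \left(-4 + 1\right)^{2} = \frac{\sqrt{-357}}{3} \left(-3\right)^{2} = \frac{i \sqrt{357}}{3} \cdot 9 = 3 i \sqrt{357}$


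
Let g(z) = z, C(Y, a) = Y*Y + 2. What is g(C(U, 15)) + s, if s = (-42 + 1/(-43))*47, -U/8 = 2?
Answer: -73835/43 ≈ -1717.1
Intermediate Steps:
U = -16 (U = -8*2 = -16)
C(Y, a) = 2 + Y**2 (C(Y, a) = Y**2 + 2 = 2 + Y**2)
s = -84929/43 (s = (-42 - 1/43)*47 = -1807/43*47 = -84929/43 ≈ -1975.1)
g(C(U, 15)) + s = (2 + (-16)**2) - 84929/43 = (2 + 256) - 84929/43 = 258 - 84929/43 = -73835/43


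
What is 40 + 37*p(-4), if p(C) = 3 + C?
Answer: 3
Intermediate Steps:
40 + 37*p(-4) = 40 + 37*(3 - 4) = 40 + 37*(-1) = 40 - 37 = 3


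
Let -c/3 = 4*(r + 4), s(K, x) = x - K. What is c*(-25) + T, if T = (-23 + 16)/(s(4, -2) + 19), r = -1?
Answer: 11693/13 ≈ 899.46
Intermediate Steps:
c = -36 (c = -12*(-1 + 4) = -12*3 = -3*12 = -36)
T = -7/13 (T = (-23 + 16)/((-2 - 1*4) + 19) = -7/((-2 - 4) + 19) = -7/(-6 + 19) = -7/13 ≈ -0.53846)
c*(-25) + T = -36*(-25) - 7/13 = 900 - 7/13 = 11693/13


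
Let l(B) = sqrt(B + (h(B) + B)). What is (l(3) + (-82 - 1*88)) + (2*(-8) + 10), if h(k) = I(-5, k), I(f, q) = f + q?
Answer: -174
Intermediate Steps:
h(k) = -5 + k
l(B) = sqrt(-5 + 3*B) (l(B) = sqrt(B + ((-5 + B) + B)) = sqrt(B + (-5 + 2*B)) = sqrt(-5 + 3*B))
(l(3) + (-82 - 1*88)) + (2*(-8) + 10) = (sqrt(-5 + 3*3) + (-82 - 1*88)) + (2*(-8) + 10) = (sqrt(-5 + 9) + (-82 - 88)) + (-16 + 10) = (sqrt(4) - 170) - 6 = (2 - 170) - 6 = -168 - 6 = -174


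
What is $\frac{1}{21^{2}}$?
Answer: $\frac{1}{441} \approx 0.0022676$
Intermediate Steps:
$\frac{1}{21^{2}} = \frac{1}{441}$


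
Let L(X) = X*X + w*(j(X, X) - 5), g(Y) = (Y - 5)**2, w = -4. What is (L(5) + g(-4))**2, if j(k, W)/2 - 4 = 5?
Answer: 2916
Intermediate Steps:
j(k, W) = 18 (j(k, W) = 8 + 2*5 = 8 + 10 = 18)
g(Y) = (-5 + Y)**2
L(X) = -52 + X**2 (L(X) = X*X - 4*(18 - 5) = X**2 - 4*13 = X**2 - 52 = -52 + X**2)
(L(5) + g(-4))**2 = ((-52 + 5**2) + (-5 - 4)**2)**2 = ((-52 + 25) + (-9)**2)**2 = (-27 + 81)**2 = 54**2 = 2916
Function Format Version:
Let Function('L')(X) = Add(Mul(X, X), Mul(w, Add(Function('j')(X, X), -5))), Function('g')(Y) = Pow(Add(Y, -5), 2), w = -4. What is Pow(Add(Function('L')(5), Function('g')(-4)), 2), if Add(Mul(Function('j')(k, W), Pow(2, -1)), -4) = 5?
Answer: 2916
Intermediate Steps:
Function('j')(k, W) = 18 (Function('j')(k, W) = Add(8, Mul(2, 5)) = Add(8, 10) = 18)
Function('g')(Y) = Pow(Add(-5, Y), 2)
Function('L')(X) = Add(-52, Pow(X, 2)) (Function('L')(X) = Add(Mul(X, X), Mul(-4, Add(18, -5))) = Add(Pow(X, 2), Mul(-4, 13)) = Add(Pow(X, 2), -52) = Add(-52, Pow(X, 2)))
Pow(Add(Function('L')(5), Function('g')(-4)), 2) = Pow(Add(Add(-52, Pow(5, 2)), Pow(Add(-5, -4), 2)), 2) = Pow(Add(Add(-52, 25), Pow(-9, 2)), 2) = Pow(Add(-27, 81), 2) = Pow(54, 2) = 2916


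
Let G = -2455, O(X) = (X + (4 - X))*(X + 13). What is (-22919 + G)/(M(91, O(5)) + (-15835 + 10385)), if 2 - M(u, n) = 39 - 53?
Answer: 12687/2717 ≈ 4.6695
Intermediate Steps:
O(X) = 52 + 4*X (O(X) = 4*(13 + X) = 52 + 4*X)
M(u, n) = 16 (M(u, n) = 2 - (39 - 53) = 2 - 1*(-14) = 2 + 14 = 16)
(-22919 + G)/(M(91, O(5)) + (-15835 + 10385)) = (-22919 - 2455)/(16 + (-15835 + 10385)) = -25374/(16 - 5450) = -25374/(-5434) = -25374*(-1/5434) = 12687/2717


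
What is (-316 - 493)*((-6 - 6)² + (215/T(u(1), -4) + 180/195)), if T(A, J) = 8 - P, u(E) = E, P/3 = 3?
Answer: 736999/13 ≈ 56692.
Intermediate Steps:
P = 9 (P = 3*3 = 9)
T(A, J) = -1 (T(A, J) = 8 - 1*9 = 8 - 9 = -1)
(-316 - 493)*((-6 - 6)² + (215/T(u(1), -4) + 180/195)) = (-316 - 493)*((-6 - 6)² + (215/(-1) + 180/195)) = -809*((-12)² + (215*(-1) + 180*(1/195))) = -809*(144 + (-215 + 12/13)) = -809*(144 - 2783/13) = -809*(-911/13) = 736999/13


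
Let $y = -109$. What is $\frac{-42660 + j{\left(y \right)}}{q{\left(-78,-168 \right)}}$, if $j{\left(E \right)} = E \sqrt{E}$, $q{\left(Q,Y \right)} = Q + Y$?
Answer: $\frac{7110}{41} + \frac{109 i \sqrt{109}}{246} \approx 173.41 + 4.626 i$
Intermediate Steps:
$j{\left(E \right)} = E^{\frac{3}{2}}$
$\frac{-42660 + j{\left(y \right)}}{q{\left(-78,-168 \right)}} = \frac{-42660 + \left(-109\right)^{\frac{3}{2}}}{-78 - 168} = \frac{-42660 - 109 i \sqrt{109}}{-246} = \left(-42660 - 109 i \sqrt{109}\right) \left(- \frac{1}{246}\right) = \frac{7110}{41} + \frac{109 i \sqrt{109}}{246}$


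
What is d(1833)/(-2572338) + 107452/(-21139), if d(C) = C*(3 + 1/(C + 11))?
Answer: -169967090154805/33423516032936 ≈ -5.0853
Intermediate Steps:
d(C) = C*(3 + 1/(11 + C))
d(1833)/(-2572338) + 107452/(-21139) = (1833*(34 + 3*1833)/(11 + 1833))/(-2572338) + 107452/(-21139) = (1833*(34 + 5499)/1844)*(-1/2572338) + 107452*(-1/21139) = (1833*(1/1844)*5533)*(-1/2572338) - 107452/21139 = (10141989/1844)*(-1/2572338) - 107452/21139 = -3380663/1581130424 - 107452/21139 = -169967090154805/33423516032936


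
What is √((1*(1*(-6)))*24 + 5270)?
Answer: √5126 ≈ 71.596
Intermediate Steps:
√((1*(1*(-6)))*24 + 5270) = √((1*(-6))*24 + 5270) = √(-6*24 + 5270) = √(-144 + 5270) = √5126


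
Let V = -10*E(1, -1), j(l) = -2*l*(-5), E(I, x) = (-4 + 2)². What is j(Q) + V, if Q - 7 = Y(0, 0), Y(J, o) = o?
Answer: 30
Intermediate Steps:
Q = 7 (Q = 7 + 0 = 7)
E(I, x) = 4 (E(I, x) = (-2)² = 4)
j(l) = 10*l
V = -40 (V = -10*4 = -40)
j(Q) + V = 10*7 - 40 = 70 - 40 = 30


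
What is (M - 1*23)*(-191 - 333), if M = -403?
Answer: 223224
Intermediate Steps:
(M - 1*23)*(-191 - 333) = (-403 - 1*23)*(-191 - 333) = (-403 - 23)*(-524) = -426*(-524) = 223224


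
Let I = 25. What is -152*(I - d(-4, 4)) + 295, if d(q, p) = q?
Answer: -4113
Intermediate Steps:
-152*(I - d(-4, 4)) + 295 = -152*(25 - 1*(-4)) + 295 = -152*(25 + 4) + 295 = -152*29 + 295 = -4408 + 295 = -4113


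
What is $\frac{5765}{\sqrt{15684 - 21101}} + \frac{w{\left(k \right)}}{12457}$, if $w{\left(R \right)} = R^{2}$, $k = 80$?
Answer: $\frac{6400}{12457} - \frac{5765 i \sqrt{5417}}{5417} \approx 0.51377 - 78.328 i$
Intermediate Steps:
$\frac{5765}{\sqrt{15684 - 21101}} + \frac{w{\left(k \right)}}{12457} = \frac{5765}{\sqrt{15684 - 21101}} + \frac{80^{2}}{12457} = \frac{5765}{\sqrt{-5417}} + 6400 \cdot \frac{1}{12457} = \frac{5765}{i \sqrt{5417}} + \frac{6400}{12457} = 5765 \left(- \frac{i \sqrt{5417}}{5417}\right) + \frac{6400}{12457} = - \frac{5765 i \sqrt{5417}}{5417} + \frac{6400}{12457} = \frac{6400}{12457} - \frac{5765 i \sqrt{5417}}{5417}$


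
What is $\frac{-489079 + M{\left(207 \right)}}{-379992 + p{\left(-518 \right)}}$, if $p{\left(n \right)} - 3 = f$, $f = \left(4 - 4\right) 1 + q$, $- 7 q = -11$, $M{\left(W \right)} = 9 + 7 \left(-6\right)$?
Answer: $\frac{427973}{332489} \approx 1.2872$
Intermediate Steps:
$M{\left(W \right)} = -33$ ($M{\left(W \right)} = 9 - 42 = -33$)
$q = \frac{11}{7}$ ($q = \left(- \frac{1}{7}\right) \left(-11\right) = \frac{11}{7} \approx 1.5714$)
$f = \frac{11}{7}$ ($f = \left(4 - 4\right) 1 + \frac{11}{7} = 0 \cdot 1 + \frac{11}{7} = 0 + \frac{11}{7} = \frac{11}{7} \approx 1.5714$)
$p{\left(n \right)} = \frac{32}{7}$ ($p{\left(n \right)} = 3 + \frac{11}{7} = \frac{32}{7}$)
$\frac{-489079 + M{\left(207 \right)}}{-379992 + p{\left(-518 \right)}} = \frac{-489079 - 33}{-379992 + \frac{32}{7}} = - \frac{489112}{- \frac{2659912}{7}} = \left(-489112\right) \left(- \frac{7}{2659912}\right) = \frac{427973}{332489}$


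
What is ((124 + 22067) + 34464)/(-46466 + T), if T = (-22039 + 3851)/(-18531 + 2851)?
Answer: -222087600/182142173 ≈ -1.2193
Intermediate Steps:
T = 4547/3920 (T = -18188/(-15680) = -18188*(-1/15680) = 4547/3920 ≈ 1.1599)
((124 + 22067) + 34464)/(-46466 + T) = ((124 + 22067) + 34464)/(-46466 + 4547/3920) = (22191 + 34464)/(-182142173/3920) = 56655*(-3920/182142173) = -222087600/182142173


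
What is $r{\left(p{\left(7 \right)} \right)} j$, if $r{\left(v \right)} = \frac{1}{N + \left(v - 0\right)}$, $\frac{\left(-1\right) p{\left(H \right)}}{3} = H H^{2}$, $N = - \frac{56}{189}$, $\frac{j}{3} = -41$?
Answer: $\frac{3321}{27791} \approx 0.1195$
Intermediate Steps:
$j = -123$ ($j = 3 \left(-41\right) = -123$)
$N = - \frac{8}{27}$ ($N = \left(-56\right) \frac{1}{189} = - \frac{8}{27} \approx -0.2963$)
$p{\left(H \right)} = - 3 H^{3}$ ($p{\left(H \right)} = - 3 H H^{2} = - 3 H^{3}$)
$r{\left(v \right)} = \frac{1}{- \frac{8}{27} + v}$ ($r{\left(v \right)} = \frac{1}{- \frac{8}{27} + \left(v - 0\right)} = \frac{1}{- \frac{8}{27} + \left(v + 0\right)} = \frac{1}{- \frac{8}{27} + v}$)
$r{\left(p{\left(7 \right)} \right)} j = \frac{27}{-8 + 27 \left(- 3 \cdot 7^{3}\right)} \left(-123\right) = \frac{27}{-8 + 27 \left(\left(-3\right) 343\right)} \left(-123\right) = \frac{27}{-8 + 27 \left(-1029\right)} \left(-123\right) = \frac{27}{-8 - 27783} \left(-123\right) = \frac{27}{-27791} \left(-123\right) = 27 \left(- \frac{1}{27791}\right) \left(-123\right) = \left(- \frac{27}{27791}\right) \left(-123\right) = \frac{3321}{27791}$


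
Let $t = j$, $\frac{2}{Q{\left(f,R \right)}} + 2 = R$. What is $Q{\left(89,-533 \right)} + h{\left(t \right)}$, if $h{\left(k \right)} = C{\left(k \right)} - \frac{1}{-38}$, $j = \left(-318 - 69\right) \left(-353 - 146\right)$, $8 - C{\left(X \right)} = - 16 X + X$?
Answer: $\frac{58889972449}{20330} \approx 2.8967 \cdot 10^{6}$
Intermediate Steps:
$C{\left(X \right)} = 8 + 15 X$ ($C{\left(X \right)} = 8 - \left(- 16 X + X\right) = 8 - - 15 X = 8 + 15 X$)
$Q{\left(f,R \right)} = \frac{2}{-2 + R}$
$j = 193113$ ($j = \left(-387\right) \left(-499\right) = 193113$)
$t = 193113$
$h{\left(k \right)} = \frac{305}{38} + 15 k$ ($h{\left(k \right)} = \left(8 + 15 k\right) - \frac{1}{-38} = \left(8 + 15 k\right) - - \frac{1}{38} = \left(8 + 15 k\right) + \frac{1}{38} = \frac{305}{38} + 15 k$)
$Q{\left(89,-533 \right)} + h{\left(t \right)} = \frac{2}{-2 - 533} + \left(\frac{305}{38} + 15 \cdot 193113\right) = \frac{2}{-535} + \left(\frac{305}{38} + 2896695\right) = 2 \left(- \frac{1}{535}\right) + \frac{110074715}{38} = - \frac{2}{535} + \frac{110074715}{38} = \frac{58889972449}{20330}$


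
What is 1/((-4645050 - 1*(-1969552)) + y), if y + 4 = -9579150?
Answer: -1/12254652 ≈ -8.1602e-8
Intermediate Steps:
y = -9579154 (y = -4 - 9579150 = -9579154)
1/((-4645050 - 1*(-1969552)) + y) = 1/((-4645050 - 1*(-1969552)) - 9579154) = 1/((-4645050 + 1969552) - 9579154) = 1/(-2675498 - 9579154) = 1/(-12254652) = -1/12254652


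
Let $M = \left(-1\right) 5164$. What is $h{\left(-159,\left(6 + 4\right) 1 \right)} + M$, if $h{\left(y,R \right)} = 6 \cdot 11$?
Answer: $-5098$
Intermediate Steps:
$M = -5164$
$h{\left(y,R \right)} = 66$
$h{\left(-159,\left(6 + 4\right) 1 \right)} + M = 66 - 5164 = -5098$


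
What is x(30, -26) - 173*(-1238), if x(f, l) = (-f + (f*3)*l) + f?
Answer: 211834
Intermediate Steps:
x(f, l) = 3*f*l (x(f, l) = (-f + (3*f)*l) + f = (-f + 3*f*l) + f = 3*f*l)
x(30, -26) - 173*(-1238) = 3*30*(-26) - 173*(-1238) = -2340 + 214174 = 211834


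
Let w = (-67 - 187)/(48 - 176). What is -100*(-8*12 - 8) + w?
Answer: 665727/64 ≈ 10402.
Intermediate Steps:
w = 127/64 (w = -254/(-128) = -254*(-1/128) = 127/64 ≈ 1.9844)
-100*(-8*12 - 8) + w = -100*(-8*12 - 8) + 127/64 = -100*(-96 - 8) + 127/64 = -100*(-104) + 127/64 = 10400 + 127/64 = 665727/64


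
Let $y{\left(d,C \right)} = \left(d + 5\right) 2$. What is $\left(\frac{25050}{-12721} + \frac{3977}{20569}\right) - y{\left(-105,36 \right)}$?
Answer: $\frac{51866987767}{261658249} \approx 198.22$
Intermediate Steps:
$y{\left(d,C \right)} = 10 + 2 d$ ($y{\left(d,C \right)} = \left(5 + d\right) 2 = 10 + 2 d$)
$\left(\frac{25050}{-12721} + \frac{3977}{20569}\right) - y{\left(-105,36 \right)} = \left(\frac{25050}{-12721} + \frac{3977}{20569}\right) - \left(10 + 2 \left(-105\right)\right) = \left(25050 \left(- \frac{1}{12721}\right) + 3977 \cdot \frac{1}{20569}\right) - \left(10 - 210\right) = \left(- \frac{25050}{12721} + \frac{3977}{20569}\right) - -200 = - \frac{464662033}{261658249} + 200 = \frac{51866987767}{261658249}$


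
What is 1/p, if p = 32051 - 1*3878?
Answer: 1/28173 ≈ 3.5495e-5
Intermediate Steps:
p = 28173 (p = 32051 - 3878 = 28173)
1/p = 1/28173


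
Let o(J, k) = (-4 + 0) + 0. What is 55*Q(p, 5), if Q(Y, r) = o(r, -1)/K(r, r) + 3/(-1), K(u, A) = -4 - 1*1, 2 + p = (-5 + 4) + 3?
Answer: -121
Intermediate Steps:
o(J, k) = -4 (o(J, k) = -4 + 0 = -4)
p = 0 (p = -2 + ((-5 + 4) + 3) = -2 + (-1 + 3) = -2 + 2 = 0)
K(u, A) = -5 (K(u, A) = -4 - 1 = -5)
Q(Y, r) = -11/5 (Q(Y, r) = -4/(-5) + 3/(-1) = -4*(-1/5) + 3*(-1) = 4/5 - 3 = -11/5)
55*Q(p, 5) = 55*(-11/5) = -121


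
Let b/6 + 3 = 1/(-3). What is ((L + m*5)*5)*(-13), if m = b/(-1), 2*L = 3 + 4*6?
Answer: -14755/2 ≈ -7377.5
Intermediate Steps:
b = -20 (b = -18 + 6/(-3) = -18 + 6*(-⅓) = -18 - 2 = -20)
L = 27/2 (L = (3 + 4*6)/2 = (3 + 24)/2 = (½)*27 = 27/2 ≈ 13.500)
m = 20 (m = -20/(-1) = -20*(-1) = 20)
((L + m*5)*5)*(-13) = ((27/2 + 20*5)*5)*(-13) = ((27/2 + 100)*5)*(-13) = ((227/2)*5)*(-13) = (1135/2)*(-13) = -14755/2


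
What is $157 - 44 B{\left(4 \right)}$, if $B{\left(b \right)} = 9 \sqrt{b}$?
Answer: $-635$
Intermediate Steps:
$157 - 44 B{\left(4 \right)} = 157 - 44 \cdot 9 \sqrt{4} = 157 - 44 \cdot 9 \cdot 2 = 157 - 792 = -635$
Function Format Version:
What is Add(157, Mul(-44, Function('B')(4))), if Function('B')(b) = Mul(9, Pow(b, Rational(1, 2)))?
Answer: -635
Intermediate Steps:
Add(157, Mul(-44, Function('B')(4))) = Add(157, Mul(-44, Mul(9, Pow(4, Rational(1, 2))))) = Add(157, Mul(-44, Mul(9, 2))) = Add(157, Mul(-44, 18)) = Add(157, -792) = -635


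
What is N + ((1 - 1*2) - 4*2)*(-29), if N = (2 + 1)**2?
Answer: 270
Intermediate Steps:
N = 9 (N = 3**2 = 9)
N + ((1 - 1*2) - 4*2)*(-29) = 9 + ((1 - 1*2) - 4*2)*(-29) = 9 + ((1 - 2) - 8)*(-29) = 9 + (-1 - 8)*(-29) = 9 - 9*(-29) = 9 + 261 = 270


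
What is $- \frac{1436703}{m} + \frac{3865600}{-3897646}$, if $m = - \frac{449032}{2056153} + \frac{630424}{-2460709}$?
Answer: $\frac{14166251190561368852001413}{4679485105914426880} \approx 3.0273 \cdot 10^{6}$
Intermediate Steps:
$m = - \frac{2401185282560}{5059594192477}$ ($m = \left(-449032\right) \frac{1}{2056153} + 630424 \left(- \frac{1}{2460709}\right) = - \frac{449032}{2056153} - \frac{630424}{2460709} = - \frac{2401185282560}{5059594192477} \approx -0.47458$)
$- \frac{1436703}{m} + \frac{3865600}{-3897646} = - \frac{1436703}{- \frac{2401185282560}{5059594192477}} + \frac{3865600}{-3897646} = \left(-1436703\right) \left(- \frac{5059594192477}{2401185282560}\right) + 3865600 \left(- \frac{1}{3897646}\right) = \frac{7269134155114283331}{2401185282560} - \frac{1932800}{1948823} = \frac{14166251190561368852001413}{4679485105914426880}$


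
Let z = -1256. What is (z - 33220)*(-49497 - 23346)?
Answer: 2511335268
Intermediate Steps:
(z - 33220)*(-49497 - 23346) = (-1256 - 33220)*(-49497 - 23346) = -34476*(-72843) = 2511335268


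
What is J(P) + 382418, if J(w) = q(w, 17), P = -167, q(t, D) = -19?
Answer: 382399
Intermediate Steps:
J(w) = -19
J(P) + 382418 = -19 + 382418 = 382399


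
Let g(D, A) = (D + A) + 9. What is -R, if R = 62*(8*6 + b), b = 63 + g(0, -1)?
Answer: -7378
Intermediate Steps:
g(D, A) = 9 + A + D (g(D, A) = (A + D) + 9 = 9 + A + D)
b = 71 (b = 63 + (9 - 1 + 0) = 63 + 8 = 71)
R = 7378 (R = 62*(8*6 + 71) = 62*(48 + 71) = 62*119 = 7378)
-R = -1*7378 = -7378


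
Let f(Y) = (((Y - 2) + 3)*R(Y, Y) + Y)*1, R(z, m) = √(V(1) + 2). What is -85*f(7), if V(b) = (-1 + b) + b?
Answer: -595 - 680*√3 ≈ -1772.8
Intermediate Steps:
V(b) = -1 + 2*b
R(z, m) = √3 (R(z, m) = √((-1 + 2*1) + 2) = √((-1 + 2) + 2) = √(1 + 2) = √3)
f(Y) = Y + √3*(1 + Y) (f(Y) = (((Y - 2) + 3)*√3 + Y)*1 = (((-2 + Y) + 3)*√3 + Y)*1 = ((1 + Y)*√3 + Y)*1 = (√3*(1 + Y) + Y)*1 = (Y + √3*(1 + Y))*1 = Y + √3*(1 + Y))
-85*f(7) = -85*(7 + √3 + 7*√3) = -85*(7 + 8*√3) = -595 - 680*√3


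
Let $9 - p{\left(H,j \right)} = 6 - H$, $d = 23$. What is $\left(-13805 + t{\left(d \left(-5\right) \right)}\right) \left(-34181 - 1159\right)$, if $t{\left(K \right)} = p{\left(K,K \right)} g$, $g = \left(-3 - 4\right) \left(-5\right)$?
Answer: $626401500$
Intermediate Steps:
$p{\left(H,j \right)} = 3 + H$ ($p{\left(H,j \right)} = 9 - \left(6 - H\right) = 9 + \left(-6 + H\right) = 3 + H$)
$g = 35$ ($g = \left(-7\right) \left(-5\right) = 35$)
$t{\left(K \right)} = 105 + 35 K$ ($t{\left(K \right)} = \left(3 + K\right) 35 = 105 + 35 K$)
$\left(-13805 + t{\left(d \left(-5\right) \right)}\right) \left(-34181 - 1159\right) = \left(-13805 + \left(105 + 35 \cdot 23 \left(-5\right)\right)\right) \left(-34181 - 1159\right) = \left(-13805 + \left(105 + 35 \left(-115\right)\right)\right) \left(-35340\right) = \left(-13805 + \left(105 - 4025\right)\right) \left(-35340\right) = \left(-13805 - 3920\right) \left(-35340\right) = \left(-17725\right) \left(-35340\right) = 626401500$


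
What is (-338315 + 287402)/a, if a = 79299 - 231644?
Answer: 50913/152345 ≈ 0.33420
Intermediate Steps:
a = -152345
(-338315 + 287402)/a = (-338315 + 287402)/(-152345) = -50913*(-1/152345) = 50913/152345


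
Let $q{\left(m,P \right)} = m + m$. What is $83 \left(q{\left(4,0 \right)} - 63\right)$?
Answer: $-4565$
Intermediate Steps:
$q{\left(m,P \right)} = 2 m$
$83 \left(q{\left(4,0 \right)} - 63\right) = 83 \left(2 \cdot 4 - 63\right) = 83 \left(8 - 63\right) = 83 \left(-55\right) = -4565$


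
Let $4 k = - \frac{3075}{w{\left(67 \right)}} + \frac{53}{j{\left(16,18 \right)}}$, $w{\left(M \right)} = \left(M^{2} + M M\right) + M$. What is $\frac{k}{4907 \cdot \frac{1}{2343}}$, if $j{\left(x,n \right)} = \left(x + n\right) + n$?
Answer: $\frac{16634519}{205151856} \approx 0.081084$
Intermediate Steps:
$j{\left(x,n \right)} = x + 2 n$ ($j{\left(x,n \right)} = \left(n + x\right) + n = x + 2 n$)
$w{\left(M \right)} = M + 2 M^{2}$ ($w{\left(M \right)} = \left(M^{2} + M^{2}\right) + M = 2 M^{2} + M = M + 2 M^{2}$)
$k = \frac{21299}{125424}$ ($k = \frac{- \frac{3075}{67 \left(1 + 2 \cdot 67\right)} + \frac{53}{16 + 2 \cdot 18}}{4} = \frac{- \frac{3075}{67 \left(1 + 134\right)} + \frac{53}{16 + 36}}{4} = \frac{- \frac{3075}{67 \cdot 135} + \frac{53}{52}}{4} = \frac{- \frac{3075}{9045} + 53 \cdot \frac{1}{52}}{4} = \frac{\left(-3075\right) \frac{1}{9045} + \frac{53}{52}}{4} = \frac{- \frac{205}{603} + \frac{53}{52}}{4} = \frac{1}{4} \cdot \frac{21299}{31356} = \frac{21299}{125424} \approx 0.16982$)
$\frac{k}{4907 \cdot \frac{1}{2343}} = \frac{21299}{125424 \cdot \frac{4907}{2343}} = \frac{21299}{125424} \cdot \frac{2343}{4907} = \frac{16634519}{205151856}$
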